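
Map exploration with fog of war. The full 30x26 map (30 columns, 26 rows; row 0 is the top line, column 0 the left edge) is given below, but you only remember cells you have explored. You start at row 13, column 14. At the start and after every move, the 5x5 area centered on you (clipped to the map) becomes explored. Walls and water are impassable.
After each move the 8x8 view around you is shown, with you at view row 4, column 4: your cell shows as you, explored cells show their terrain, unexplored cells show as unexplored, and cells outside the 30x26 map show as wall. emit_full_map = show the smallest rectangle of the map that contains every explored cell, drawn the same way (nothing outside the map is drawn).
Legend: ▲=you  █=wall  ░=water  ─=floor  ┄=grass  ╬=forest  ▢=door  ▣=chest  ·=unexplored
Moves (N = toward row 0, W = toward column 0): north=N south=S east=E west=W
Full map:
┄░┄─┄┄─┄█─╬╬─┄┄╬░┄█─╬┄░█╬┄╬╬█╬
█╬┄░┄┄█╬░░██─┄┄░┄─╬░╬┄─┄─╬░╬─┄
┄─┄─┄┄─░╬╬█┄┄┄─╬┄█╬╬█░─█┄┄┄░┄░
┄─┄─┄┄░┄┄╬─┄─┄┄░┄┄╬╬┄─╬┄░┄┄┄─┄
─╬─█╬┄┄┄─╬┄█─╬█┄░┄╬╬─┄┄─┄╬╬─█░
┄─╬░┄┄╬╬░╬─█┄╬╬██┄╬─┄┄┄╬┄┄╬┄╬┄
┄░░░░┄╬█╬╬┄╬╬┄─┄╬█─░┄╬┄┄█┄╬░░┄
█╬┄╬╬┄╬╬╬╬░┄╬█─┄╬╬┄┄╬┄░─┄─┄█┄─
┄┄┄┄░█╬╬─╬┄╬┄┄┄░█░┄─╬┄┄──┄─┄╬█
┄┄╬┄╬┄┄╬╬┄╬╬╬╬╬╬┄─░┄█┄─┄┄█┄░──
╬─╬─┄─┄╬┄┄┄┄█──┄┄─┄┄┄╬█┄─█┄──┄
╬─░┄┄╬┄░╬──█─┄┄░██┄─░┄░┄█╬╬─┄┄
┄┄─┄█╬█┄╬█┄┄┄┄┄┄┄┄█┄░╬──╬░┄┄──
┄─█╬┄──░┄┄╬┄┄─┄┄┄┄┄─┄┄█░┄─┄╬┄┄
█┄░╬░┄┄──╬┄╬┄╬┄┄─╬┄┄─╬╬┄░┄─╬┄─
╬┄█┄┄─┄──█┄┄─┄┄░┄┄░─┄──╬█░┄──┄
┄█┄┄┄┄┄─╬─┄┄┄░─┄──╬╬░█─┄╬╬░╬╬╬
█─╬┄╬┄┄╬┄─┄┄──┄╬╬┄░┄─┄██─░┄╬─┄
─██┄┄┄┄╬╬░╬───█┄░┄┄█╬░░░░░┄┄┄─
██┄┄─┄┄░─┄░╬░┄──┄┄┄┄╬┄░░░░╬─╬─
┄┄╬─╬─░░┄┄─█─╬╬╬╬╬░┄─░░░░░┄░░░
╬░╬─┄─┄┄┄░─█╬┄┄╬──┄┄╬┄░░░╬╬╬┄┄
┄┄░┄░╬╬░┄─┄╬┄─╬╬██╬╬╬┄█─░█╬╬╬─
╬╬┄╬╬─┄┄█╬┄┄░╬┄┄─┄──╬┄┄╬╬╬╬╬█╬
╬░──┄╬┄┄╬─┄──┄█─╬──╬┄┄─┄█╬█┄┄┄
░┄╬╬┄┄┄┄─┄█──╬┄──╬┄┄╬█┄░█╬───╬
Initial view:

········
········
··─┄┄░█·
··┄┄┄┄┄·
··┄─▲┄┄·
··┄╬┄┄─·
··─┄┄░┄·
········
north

········
········
··█──┄┄·
··─┄┄░█·
··┄┄▲┄┄·
··┄─┄┄┄·
··┄╬┄┄─·
··─┄┄░┄·

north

········
········
··╬╬╬╬┄·
··█──┄┄·
··─┄▲░█·
··┄┄┄┄┄·
··┄─┄┄┄·
··┄╬┄┄─·

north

········
········
··┄┄┄░█·
··╬╬╬╬┄·
··█─▲┄┄·
··─┄┄░█·
··┄┄┄┄┄·
··┄─┄┄┄·

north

········
········
··╬█─┄╬·
··┄┄┄░█·
··╬╬▲╬┄·
··█──┄┄·
··─┄┄░█·
··┄┄┄┄┄·

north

········
········
··╬┄─┄╬·
··╬█─┄╬·
··┄┄▲░█·
··╬╬╬╬┄·
··█──┄┄·
··─┄┄░█·

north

········
········
··┄╬╬██·
··╬┄─┄╬·
··╬█▲┄╬·
··┄┄┄░█·
··╬╬╬╬┄·
··█──┄┄·

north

········
········
··─╬█┄░·
··┄╬╬██·
··╬┄▲┄╬·
··╬█─┄╬·
··┄┄┄░█·
··╬╬╬╬┄·

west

········
········
··█─╬█┄░
··█┄╬╬██
··╬╬▲─┄╬
··┄╬█─┄╬
··╬┄┄┄░█
···╬╬╬╬┄

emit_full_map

█─╬█┄░
█┄╬╬██
╬╬▲─┄╬
┄╬█─┄╬
╬┄┄┄░█
·╬╬╬╬┄
·█──┄┄
·─┄┄░█
·┄┄┄┄┄
·┄─┄┄┄
·┄╬┄┄─
·─┄┄░┄

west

········
········
··┄█─╬█┄
··─█┄╬╬█
··┄╬▲┄─┄
··░┄╬█─┄
··┄╬┄┄┄░
····╬╬╬╬

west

········
········
··╬┄█─╬█
··╬─█┄╬╬
··╬┄▲╬┄─
··╬░┄╬█─
··╬┄╬┄┄┄
·····╬╬╬

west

········
········
··─╬┄█─╬
··░╬─█┄╬
··╬╬▲╬╬┄
··╬╬░┄╬█
··─╬┄╬┄┄
······╬╬

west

········
········
··┄─╬┄█─
··╬░╬─█┄
··█╬▲┄╬╬
··╬╬╬░┄╬
··╬─╬┄╬┄
·······╬

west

········
········
··┄┄─╬┄█
··╬╬░╬─█
··╬█▲╬┄╬
··╬╬╬╬░┄
··╬╬─╬┄╬
········

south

········
··┄┄─╬┄█
··╬╬░╬─█
··╬█╬╬┄╬
··╬╬▲╬░┄
··╬╬─╬┄╬
··┄╬╬┄╬·
········

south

··┄┄─╬┄█
··╬╬░╬─█
··╬█╬╬┄╬
··╬╬╬╬░┄
··╬╬▲╬┄╬
··┄╬╬┄╬·
··┄╬┄┄┄·
········

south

··╬╬░╬─█
··╬█╬╬┄╬
··╬╬╬╬░┄
··╬╬─╬┄╬
··┄╬▲┄╬·
··┄╬┄┄┄·
··┄░╬──·
········

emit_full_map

┄┄─╬┄█─╬█┄░
╬╬░╬─█┄╬╬██
╬█╬╬┄╬╬┄─┄╬
╬╬╬╬░┄╬█─┄╬
╬╬─╬┄╬┄┄┄░█
┄╬▲┄╬·╬╬╬╬┄
┄╬┄┄┄·█──┄┄
┄░╬──·─┄┄░█
······┄┄┄┄┄
······┄─┄┄┄
······┄╬┄┄─
······─┄┄░┄

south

··╬█╬╬┄╬
··╬╬╬╬░┄
··╬╬─╬┄╬
··┄╬╬┄╬·
··┄╬▲┄┄·
··┄░╬──·
··█┄╬█┄·
········

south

··╬╬╬╬░┄
··╬╬─╬┄╬
··┄╬╬┄╬·
··┄╬┄┄┄·
··┄░▲──·
··█┄╬█┄·
··─░┄┄╬·
········

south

··╬╬─╬┄╬
··┄╬╬┄╬·
··┄╬┄┄┄·
··┄░╬──·
··█┄▲█┄·
··─░┄┄╬·
··┄──╬┄·
········

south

··┄╬╬┄╬·
··┄╬┄┄┄·
··┄░╬──·
··█┄╬█┄·
··─░▲┄╬·
··┄──╬┄·
··┄──█┄·
········

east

·┄╬╬┄╬·╬
·┄╬┄┄┄·█
·┄░╬──█─
·█┄╬█┄┄┄
·─░┄▲╬┄┄
·┄──╬┄╬┄
·┄──█┄┄─
········

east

┄╬╬┄╬·╬╬
┄╬┄┄┄·█─
┄░╬──█─┄
█┄╬█┄┄┄┄
─░┄┄▲┄┄─
┄──╬┄╬┄╬
┄──█┄┄─┄
········

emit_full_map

┄┄─╬┄█─╬█┄░
╬╬░╬─█┄╬╬██
╬█╬╬┄╬╬┄─┄╬
╬╬╬╬░┄╬█─┄╬
╬╬─╬┄╬┄┄┄░█
┄╬╬┄╬·╬╬╬╬┄
┄╬┄┄┄·█──┄┄
┄░╬──█─┄┄░█
█┄╬█┄┄┄┄┄┄┄
─░┄┄▲┄┄─┄┄┄
┄──╬┄╬┄╬┄┄─
┄──█┄┄─┄┄░┄

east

╬╬┄╬·╬╬╬
╬┄┄┄·█──
░╬──█─┄┄
┄╬█┄┄┄┄┄
░┄┄╬▲┄─┄
──╬┄╬┄╬┄
──█┄┄─┄┄
········

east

╬┄╬·╬╬╬╬
┄┄┄·█──┄
╬──█─┄┄░
╬█┄┄┄┄┄┄
┄┄╬┄▲─┄┄
─╬┄╬┄╬┄┄
─█┄┄─┄┄░
········

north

─╬┄╬┄┄┄░
╬┄╬·╬╬╬╬
┄┄┄┄█──┄
╬──█─┄┄░
╬█┄┄▲┄┄┄
┄┄╬┄┄─┄┄
─╬┄╬┄╬┄┄
─█┄┄─┄┄░

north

╬╬░┄╬█─┄
─╬┄╬┄┄┄░
╬┄╬╬╬╬╬╬
┄┄┄┄█──┄
╬──█▲┄┄░
╬█┄┄┄┄┄┄
┄┄╬┄┄─┄┄
─╬┄╬┄╬┄┄

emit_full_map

┄┄─╬┄█─╬█┄░
╬╬░╬─█┄╬╬██
╬█╬╬┄╬╬┄─┄╬
╬╬╬╬░┄╬█─┄╬
╬╬─╬┄╬┄┄┄░█
┄╬╬┄╬╬╬╬╬╬┄
┄╬┄┄┄┄█──┄┄
┄░╬──█▲┄┄░█
█┄╬█┄┄┄┄┄┄┄
─░┄┄╬┄┄─┄┄┄
┄──╬┄╬┄╬┄┄─
┄──█┄┄─┄┄░┄


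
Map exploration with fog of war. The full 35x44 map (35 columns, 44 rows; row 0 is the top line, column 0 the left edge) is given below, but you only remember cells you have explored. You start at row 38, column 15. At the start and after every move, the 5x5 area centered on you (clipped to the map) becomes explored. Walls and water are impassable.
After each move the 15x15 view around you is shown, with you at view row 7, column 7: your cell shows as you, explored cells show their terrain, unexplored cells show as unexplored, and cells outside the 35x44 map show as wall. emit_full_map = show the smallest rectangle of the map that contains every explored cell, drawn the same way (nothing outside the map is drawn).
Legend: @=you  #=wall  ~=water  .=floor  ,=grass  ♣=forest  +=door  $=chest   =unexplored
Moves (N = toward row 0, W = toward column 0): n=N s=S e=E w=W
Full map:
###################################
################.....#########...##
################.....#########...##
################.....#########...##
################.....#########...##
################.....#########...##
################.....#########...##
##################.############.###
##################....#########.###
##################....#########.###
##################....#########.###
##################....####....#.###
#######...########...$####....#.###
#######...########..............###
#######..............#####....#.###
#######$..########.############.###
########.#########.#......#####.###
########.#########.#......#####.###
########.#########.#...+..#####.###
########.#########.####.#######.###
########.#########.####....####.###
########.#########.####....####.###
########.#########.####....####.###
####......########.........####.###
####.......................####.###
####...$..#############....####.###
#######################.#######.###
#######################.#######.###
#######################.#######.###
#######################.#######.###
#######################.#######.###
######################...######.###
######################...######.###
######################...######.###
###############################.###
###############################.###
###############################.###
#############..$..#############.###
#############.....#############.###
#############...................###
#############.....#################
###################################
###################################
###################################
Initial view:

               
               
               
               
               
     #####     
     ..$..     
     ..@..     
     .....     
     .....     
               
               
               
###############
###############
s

               
               
               
               
     #####     
     ..$..     
     .....     
     ..@..     
     .....     
     #####     
               
               
###############
###############
###############

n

               
               
               
               
               
     #####     
     ..$..     
     ..@..     
     .....     
     .....     
     #####     
               
               
###############
###############

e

               
               
               
               
               
    ######     
    ..$..#     
    ...@.#     
    ......     
    .....#     
    #####      
               
               
###############
###############

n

               
               
               
               
               
     #####     
    ######     
    ..$@.#     
    .....#     
    ......     
    .....#     
    #####      
               
               
###############

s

               
               
               
               
     #####     
    ######     
    ..$..#     
    ...@.#     
    ......     
    .....#     
    #####      
               
               
###############
###############

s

               
               
               
     #####     
    ######     
    ..$..#     
    .....#     
    ...@..     
    .....#     
    ######     
               
               
###############
###############
###############

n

               
               
               
               
     #####     
    ######     
    ..$..#     
    ...@.#     
    ......     
    .....#     
    ######     
               
               
###############
###############

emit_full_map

 #####
######
..$..#
...@.#
......
.....#
######

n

               
               
               
               
               
     #####     
    ######     
    ..$@.#     
    .....#     
    ......     
    .....#     
    ######     
               
               
###############

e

               
               
               
               
               
    ######     
   #######     
   ..$.@##     
   .....##     
   .......     
   .....#      
   ######      
               
               
###############

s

               
               
               
               
    ######     
   #######     
   ..$..##     
   ....@##     
   .......     
   .....##     
   ######      
               
               
###############
###############

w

               
               
               
               
     ######    
    #######    
    ..$..##    
    ...@.##    
    .......    
    .....##    
    ######     
               
               
###############
###############

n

               
               
               
               
               
     ######    
    #######    
    ..$@.##    
    .....##    
    .......    
    .....##    
    ######     
               
               
###############

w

               
               
               
               
               
     #######   
     #######   
     ..@..##   
     .....##   
     .......   
     .....##   
     ######    
               
               
###############

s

               
               
               
               
     #######   
     #######   
     ..$..##   
     ..@..##   
     .......   
     .....##   
     ######    
               
               
###############
###############

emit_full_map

#######
#######
..$..##
..@..##
.......
.....##
###### 


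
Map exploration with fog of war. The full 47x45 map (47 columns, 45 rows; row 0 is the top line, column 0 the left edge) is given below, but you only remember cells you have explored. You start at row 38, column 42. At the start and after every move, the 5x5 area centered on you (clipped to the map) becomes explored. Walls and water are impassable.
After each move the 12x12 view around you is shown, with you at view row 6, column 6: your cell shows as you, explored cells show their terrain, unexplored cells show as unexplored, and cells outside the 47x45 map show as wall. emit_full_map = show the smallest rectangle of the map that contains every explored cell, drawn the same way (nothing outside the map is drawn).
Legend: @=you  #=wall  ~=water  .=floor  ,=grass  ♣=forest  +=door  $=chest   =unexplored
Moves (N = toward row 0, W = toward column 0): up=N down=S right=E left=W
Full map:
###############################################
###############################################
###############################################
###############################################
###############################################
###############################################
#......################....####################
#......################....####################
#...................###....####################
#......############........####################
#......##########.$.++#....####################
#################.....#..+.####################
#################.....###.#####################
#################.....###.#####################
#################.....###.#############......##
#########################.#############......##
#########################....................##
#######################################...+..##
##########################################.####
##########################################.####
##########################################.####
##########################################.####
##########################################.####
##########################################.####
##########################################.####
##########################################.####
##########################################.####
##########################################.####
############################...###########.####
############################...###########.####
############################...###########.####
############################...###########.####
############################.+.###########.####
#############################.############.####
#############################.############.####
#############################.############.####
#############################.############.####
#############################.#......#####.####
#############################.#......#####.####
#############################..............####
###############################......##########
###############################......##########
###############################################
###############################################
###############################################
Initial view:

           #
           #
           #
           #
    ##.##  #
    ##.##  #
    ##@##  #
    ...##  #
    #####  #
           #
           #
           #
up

           #
           #
           #
           #
    ##.##  #
    ##.##  #
    ##@##  #
    ##.##  #
    ...##  #
    #####  #
           #
           #

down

           #
           #
           #
    ##.##  #
    ##.##  #
    ##.##  #
    ##@##  #
    ...##  #
    #####  #
           #
           #
           #

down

           #
           #
    ##.##  #
    ##.##  #
    ##.##  #
    ##.##  #
    ..@##  #
    #####  #
    #####  #
           #
           #
           #

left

            
            
     ##.##  
     ##.##  
    ###.##  
    ###.##  
    ..@.##  
    ######  
    ######  
            
            
            

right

           #
           #
    ##.##  #
    ##.##  #
   ###.##  #
   ###.##  #
   ...@##  #
   ######  #
   ######  #
           #
           #
           #

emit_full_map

 ##.##
 ##.##
###.##
###.##
...@##
######
######

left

            
            
     ##.##  
     ##.##  
    ###.##  
    ###.##  
    ..@.##  
    ######  
    ######  
            
            
            

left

            
            
      ##.## 
      ##.## 
    ####.## 
    ####.## 
    ..@..## 
    ####### 
    ####### 
            
            
            

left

            
            
       ##.##
       ##.##
    #####.##
    #####.##
    ..@...##
    ########
    ########
            
            
            

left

            
            
        ##.#
        ##.#
    .#####.#
    .#####.#
    ..@....#
    .#######
    .#######
            
            
            

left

            
            
         ##.
         ##.
    ..#####.
    ..#####.
    ..@.....
    ..######
    ..######
            
            
            

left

            
            
          ##
          ##
    ...#####
    ...#####
    ..@.....
    ...#####
    ...#####
            
            
            

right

            
            
         ##.
         ##.
   ...#####.
   ...#####.
   ...@.....
   ...######
   ...######
            
            
            

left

            
            
          ##
          ##
    ...#####
    ...#####
    ..@.....
    ...#####
    ...#####
            
            
            

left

            
            
           #
           #
    ....####
    ....####
    ..@.....
    ....####
    ....####
            
            
            

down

            
           #
           #
    ....####
    ....####
    ........
    ..@.####
    ....####
    #####   
            
            
############

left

            
            
            
     ....###
    .....###
    ........
    ..@..###
    .....###
    ######  
            
            
############

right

            
           #
           #
    ....####
   .....####
   .........
   ...@.####
   .....####
   ######   
            
            
############

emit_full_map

        ##.##
        ##.##
 ....#####.##
.....#####.##
...........##
...@.########
.....########
######       

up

            
            
           #
           #
    ....####
   .....####
   ...@.....
   .....####
   .....####
   ######   
            
            

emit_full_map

        ##.##
        ##.##
 ....#####.##
.....#####.##
...@.......##
.....########
.....########
######       


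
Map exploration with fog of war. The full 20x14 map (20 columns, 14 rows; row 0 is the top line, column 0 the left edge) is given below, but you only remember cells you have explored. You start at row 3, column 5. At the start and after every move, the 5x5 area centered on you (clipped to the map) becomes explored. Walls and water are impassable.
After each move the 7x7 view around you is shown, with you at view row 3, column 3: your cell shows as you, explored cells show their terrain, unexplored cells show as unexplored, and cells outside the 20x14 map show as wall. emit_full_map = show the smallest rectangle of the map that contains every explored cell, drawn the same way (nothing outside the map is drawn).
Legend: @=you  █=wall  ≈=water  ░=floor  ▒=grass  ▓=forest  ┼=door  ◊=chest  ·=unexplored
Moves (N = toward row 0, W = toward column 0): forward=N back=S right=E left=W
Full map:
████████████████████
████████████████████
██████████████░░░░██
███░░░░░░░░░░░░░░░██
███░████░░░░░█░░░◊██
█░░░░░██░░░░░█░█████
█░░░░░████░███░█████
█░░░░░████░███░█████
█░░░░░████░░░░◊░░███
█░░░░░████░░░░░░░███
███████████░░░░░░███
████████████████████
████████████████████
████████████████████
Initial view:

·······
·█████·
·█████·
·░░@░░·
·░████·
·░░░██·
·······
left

·······
·██████
·██████
·█░@░░░
·█░████
·░░░░██
·······

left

·······
·██████
·██████
·██@░░░
·██░███
·░░░░░█
·······

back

·██████
·██████
·██░░░░
·██@███
·░░░░░█
·░░░░░·
·······

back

·██████
·██░░░░
·██░███
·░░@░░█
·░░░░░·
·░░░░░·
·······

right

███████
██░░░░░
██░████
░░░@░██
░░░░░█·
░░░░░█·
·······

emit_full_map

███████
███████
██░░░░░
██░████
░░░@░██
░░░░░█·
░░░░░█·

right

██████·
█░░░░░·
█░████·
░░░@██·
░░░░██·
░░░░██·
·······

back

█░░░░░·
█░████·
░░░░██·
░░░@██·
░░░░██·
·░░░██·
·······

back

█░████·
░░░░██·
░░░░██·
░░░@██·
·░░░██·
·░░░██·
·······

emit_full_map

███████
███████
██░░░░░
██░████
░░░░░██
░░░░░██
░░░░@██
··░░░██
··░░░██


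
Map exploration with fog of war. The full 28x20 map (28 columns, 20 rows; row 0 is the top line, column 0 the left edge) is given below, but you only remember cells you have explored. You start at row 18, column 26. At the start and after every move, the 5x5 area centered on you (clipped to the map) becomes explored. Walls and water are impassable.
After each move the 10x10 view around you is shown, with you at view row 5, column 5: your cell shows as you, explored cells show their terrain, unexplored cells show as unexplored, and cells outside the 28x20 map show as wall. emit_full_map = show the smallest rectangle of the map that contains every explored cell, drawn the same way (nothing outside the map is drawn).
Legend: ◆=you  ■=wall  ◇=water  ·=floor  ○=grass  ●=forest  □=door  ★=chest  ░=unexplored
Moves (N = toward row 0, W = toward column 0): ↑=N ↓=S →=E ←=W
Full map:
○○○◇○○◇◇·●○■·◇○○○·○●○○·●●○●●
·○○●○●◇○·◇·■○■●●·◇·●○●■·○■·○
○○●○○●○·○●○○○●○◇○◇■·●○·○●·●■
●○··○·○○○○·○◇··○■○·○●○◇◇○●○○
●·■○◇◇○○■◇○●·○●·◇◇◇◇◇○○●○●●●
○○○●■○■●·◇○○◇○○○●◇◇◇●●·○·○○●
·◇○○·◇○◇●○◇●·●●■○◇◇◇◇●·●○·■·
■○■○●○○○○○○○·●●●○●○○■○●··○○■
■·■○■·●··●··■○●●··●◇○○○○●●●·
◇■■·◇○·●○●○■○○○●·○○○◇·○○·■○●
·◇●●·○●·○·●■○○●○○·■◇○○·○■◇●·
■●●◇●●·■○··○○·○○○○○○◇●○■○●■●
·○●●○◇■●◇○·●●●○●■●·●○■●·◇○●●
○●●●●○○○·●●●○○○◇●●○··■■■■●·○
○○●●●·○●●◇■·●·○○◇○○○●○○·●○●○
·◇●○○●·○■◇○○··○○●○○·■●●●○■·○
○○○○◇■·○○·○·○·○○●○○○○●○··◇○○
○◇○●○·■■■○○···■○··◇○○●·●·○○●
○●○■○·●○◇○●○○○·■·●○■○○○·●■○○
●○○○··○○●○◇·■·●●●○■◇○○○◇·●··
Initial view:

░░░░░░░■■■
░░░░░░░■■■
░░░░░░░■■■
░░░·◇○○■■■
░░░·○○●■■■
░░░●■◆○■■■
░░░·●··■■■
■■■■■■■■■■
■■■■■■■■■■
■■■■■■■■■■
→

░░░░░░■■■■
░░░░░░■■■■
░░░░░░■■■■
░░·◇○○■■■■
░░·○○●■■■■
░░●■○◆■■■■
░░·●··■■■■
■■■■■■■■■■
■■■■■■■■■■
■■■■■■■■■■

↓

░░░░░░■■■■
░░░░░░■■■■
░░·◇○○■■■■
░░·○○●■■■■
░░●■○○■■■■
░░·●·◆■■■■
■■■■■■■■■■
■■■■■■■■■■
■■■■■■■■■■
■■■■■■■■■■

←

░░░░░░░■■■
░░░░░░░■■■
░░░·◇○○■■■
░░░·○○●■■■
░░░●■○○■■■
░░░·●◆·■■■
■■■■■■■■■■
■■■■■■■■■■
■■■■■■■■■■
■■■■■■■■■■

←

░░░░░░░░■■
░░░░░░░░■■
░░░░·◇○○■■
░░░●·○○●■■
░░░·●■○○■■
░░░◇·◆··■■
■■■■■■■■■■
■■■■■■■■■■
■■■■■■■■■■
■■■■■■■■■■

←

░░░░░░░░░■
░░░░░░░░░■
░░░░░·◇○○■
░░░·●·○○●■
░░░○·●■○○■
░░░○◇◆●··■
■■■■■■■■■■
■■■■■■■■■■
■■■■■■■■■■
■■■■■■■■■■

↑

░░░░░░░░░■
░░░░░░░░░■
░░░░░░░░░■
░░░○··◇○○■
░░░·●·○○●■
░░░○·◆■○○■
░░░○◇·●··■
■■■■■■■■■■
■■■■■■■■■■
■■■■■■■■■■

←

░░░░░░░░░░
░░░░░░░░░░
░░░░░░░░░░
░░░●○··◇○○
░░░●·●·○○●
░░░○○◆●■○○
░░░○○◇·●··
■■■■■■■■■■
■■■■■■■■■■
■■■■■■■■■■

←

░░░░░░░░░░
░░░░░░░░░░
░░░░░░░░░░
░░░○●○··◇○
░░░○●·●·○○
░░░○○◆·●■○
░░░○○○◇·●·
■■■■■■■■■■
■■■■■■■■■■
■■■■■■■■■■

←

░░░░░░░░░░
░░░░░░░░░░
░░░░░░░░░░
░░░○○●○··◇
░░░○○●·●·○
░░░■○◆○·●■
░░░◇○○○◇·●
■■■■■■■■■■
■■■■■■■■■■
■■■■■■■■■■

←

░░░░░░░░░░
░░░░░░░░░░
░░░░░░░░░░
░░░○○○●○··
░░░◇○○●·●·
░░░○■◆○○·●
░░░■◇○○○◇·
■■■■■■■■■■
■■■■■■■■■■
■■■■■■■■■■

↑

░░░░░░░░░░
░░░░░░░░░░
░░░░░░░░░░
░░░○·■●●░░
░░░○○○●○··
░░░◇○◆●·●·
░░░○■○○○·●
░░░■◇○○○◇·
■■■■■■■■■■
■■■■■■■■■■

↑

░░░░░░░░░░
░░░░░░░░░░
░░░░░░░░░░
░░░○○●○○░░
░░░○·■●●░░
░░░○○◆●○··
░░░◇○○●·●·
░░░○■○○○·●
░░░■◇○○○◇·
■■■■■■■■■■

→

░░░░░░░░░░
░░░░░░░░░░
░░░░░░░░░░
░░○○●○○·░░
░░○·■●●●░░
░░○○○◆○··◇
░░◇○○●·●·○
░░○■○○○·●■
░░■◇○○○◇·●
■■■■■■■■■■

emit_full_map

○○●○○·░░░░
○·■●●●░░░░
○○○◆○··◇○○
◇○○●·●·○○●
○■○○○·●■○○
■◇○○○◇·●··

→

░░░░░░░░░░
░░░░░░░░░░
░░░░░░░░░░
░○○●○○·●░░
░○·■●●●○░░
░○○○●◆··◇○
░◇○○●·●·○○
░○■○○○·●■○
░■◇○○○◇·●·
■■■■■■■■■■

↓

░░░░░░░░░░
░░░░░░░░░░
░○○●○○·●░░
░○·■●●●○░░
░○○○●○··◇○
░◇○○●◆●·○○
░○■○○○·●■○
░■◇○○○◇·●·
■■■■■■■■■■
■■■■■■■■■■

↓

░░░░░░░░░░
░○○●○○·●░░
░○·■●●●○░░
░○○○●○··◇○
░◇○○●·●·○○
░○■○○◆·●■○
░■◇○○○◇·●·
■■■■■■■■■■
■■■■■■■■■■
■■■■■■■■■■

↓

░○○●○○·●░░
░○·■●●●○░░
░○○○●○··◇○
░◇○○●·●·○○
░○■○○○·●■○
░■◇○○◆◇·●·
■■■■■■■■■■
■■■■■■■■■■
■■■■■■■■■■
■■■■■■■■■■

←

░░○○●○○·●░
░░○·■●●●○░
░░○○○●○··◇
░░◇○○●·●·○
░░○■○○○·●■
░░■◇○◆○◇·●
■■■■■■■■■■
■■■■■■■■■■
■■■■■■■■■■
■■■■■■■■■■

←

░░░○○●○○·●
░░░○·■●●●○
░░░○○○●○··
░░░◇○○●·●·
░░░○■○○○·●
░░░■◇◆○○◇·
■■■■■■■■■■
■■■■■■■■■■
■■■■■■■■■■
■■■■■■■■■■

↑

░░░░░░░░░░
░░░○○●○○·●
░░░○·■●●●○
░░░○○○●○··
░░░◇○○●·●·
░░░○■◆○○·●
░░░■◇○○○◇·
■■■■■■■■■■
■■■■■■■■■■
■■■■■■■■■■

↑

░░░░░░░░░░
░░░░░░░░░░
░░░○○●○○·●
░░░○·■●●●○
░░░○○○●○··
░░░◇○◆●·●·
░░░○■○○○·●
░░░■◇○○○◇·
■■■■■■■■■■
■■■■■■■■■■

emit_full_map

○○●○○·●░░░
○·■●●●○░░░
○○○●○··◇○○
◇○◆●·●·○○●
○■○○○·●■○○
■◇○○○◇·●··

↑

░░░░░░░░░░
░░░░░░░░░░
░░░░░░░░░░
░░░○○●○○·●
░░░○·■●●●○
░░░○○◆●○··
░░░◇○○●·●·
░░░○■○○○·●
░░░■◇○○○◇·
■■■■■■■■■■

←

░░░░░░░░░░
░░░░░░░░░░
░░░░░░░░░░
░░░○○○●○○·
░░░○○·■●●●
░░░○○◆○●○·
░░░·◇○○●·●
░░░●○■○○○·
░░░░■◇○○○◇
■■■■■■■■■■

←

░░░░░░░░░░
░░░░░░░░░░
░░░░░░░░░░
░░░◇○○○●○○
░░░●○○·■●●
░░░●○◆○○●○
░░░··◇○○●·
░░░·●○■○○○
░░░░░■◇○○○
■■■■■■■■■■

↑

░░░░░░░░░░
░░░░░░░░░░
░░░░░░░░░░
░░░●●○··░░
░░░◇○○○●○○
░░░●○◆·■●●
░░░●○○○○●○
░░░··◇○○●·
░░░·●○■○○○
░░░░░■◇○○○

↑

░░░░░░░░░░
░░░░░░░░░░
░░░░░░░░░░
░░░■●·●○░░
░░░●●○··░░
░░░◇○◆○●○○
░░░●○○·■●●
░░░●○○○○●○
░░░··◇○○●·
░░░·●○■○○○

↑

░░░░░░░░░░
░░░░░░░░░░
░░░░░░░░░░
░░░○○○○◇░░
░░░■●·●○░░
░░░●●◆··░░
░░░◇○○○●○○
░░░●○○·■●●
░░░●○○○○●○
░░░··◇○○●·

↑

░░░░░░░░░░
░░░░░░░░░░
░░░░░░░░░░
░░░○·■◇○░░
░░░○○○○◇░░
░░░■●◆●○░░
░░░●●○··░░
░░░◇○○○●○○
░░░●○○·■●●
░░░●○○○○●○

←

░░░░░░░░░░
░░░░░░░░░░
░░░░░░░░░░
░░░○○·■◇○░
░░░○○○○○◇░
░░░●■◆·●○░
░░░◇●●○··░
░░░○◇○○○●○
░░░░●○○·■●
░░░░●○○○○●

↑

░░░░░░░░░░
░░░░░░░░░░
░░░░░░░░░░
░░░●·○○○░░
░░░○○·■◇○░
░░░○○◆○○◇░
░░░●■●·●○░
░░░◇●●○··░
░░░○◇○○○●○
░░░░●○○·■●

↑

░░░░░░░░░░
░░░░░░░░░░
░░░░░░░░░░
░░░●··●◇░░
░░░●·○○○░░
░░░○○◆■◇○░
░░░○○○○○◇░
░░░●■●·●○░
░░░◇●●○··░
░░░○◇○○○●○

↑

░░░░░░░░░░
░░░░░░░░░░
░░░░░░░░░░
░░░●○●○○░░
░░░●··●◇░░
░░░●·◆○○░░
░░░○○·■◇○░
░░░○○○○○◇░
░░░●■●·●○░
░░░◇●●○··░

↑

░░░░░░░░░░
░░░░░░░░░░
░░░░░░░░░░
░░░■○◇◇◇░░
░░░●○●○○░░
░░░●·◆●◇░░
░░░●·○○○░░
░░░○○·■◇○░
░░░○○○○○◇░
░░░●■●·●○░

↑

░░░░░░░░░░
░░░░░░░░░░
░░░░░░░░░░
░░░○●◇◇◇░░
░░░■○◇◇◇░░
░░░●○◆○○░░
░░░●··●◇░░
░░░●·○○○░░
░░░○○·■◇○░
░░░○○○○○◇░

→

░░░░░░░░░░
░░░░░░░░░░
░░░░░░░░░░
░░○●◇◇◇●░░
░░■○◇◇◇◇░░
░░●○●◆○■░░
░░●··●◇○░░
░░●·○○○◇░░
░░○○·■◇○░░
░░○○○○○◇░░

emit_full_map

○●◇◇◇●░░░░░░░
■○◇◇◇◇░░░░░░░
●○●◆○■░░░░░░░
●··●◇○░░░░░░░
●·○○○◇░░░░░░░
○○·■◇○░░░░░░░
○○○○○◇░░░░░░░
●■●·●○░░░░░░░
◇●●○··░░░░░░░
○◇○○○●○○·●░░░
░●○○·■●●●○░░░
░●○○○○●○··◇○○
░··◇○○●·●·○○●
░·●○■○○○·●■○○
░░░■◇○○○◇·●··

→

░░░░░░░░░░
░░░░░░░░░░
░░░░░░░░░░
░○●◇◇◇●●░░
░■○◇◇◇◇●░░
░●○●○◆■○░░
░●··●◇○○░░
░●·○○○◇·░░
░○○·■◇○░░░
░○○○○○◇░░░

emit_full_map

○●◇◇◇●●░░░░░░
■○◇◇◇◇●░░░░░░
●○●○◆■○░░░░░░
●··●◇○○░░░░░░
●·○○○◇·░░░░░░
○○·■◇○░░░░░░░
○○○○○◇░░░░░░░
●■●·●○░░░░░░░
◇●●○··░░░░░░░
○◇○○○●○○·●░░░
░●○○·■●●●○░░░
░●○○○○●○··◇○○
░··◇○○●·●·○○●
░·●○■○○○·●■○○
░░░■◇○○○◇·●··
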